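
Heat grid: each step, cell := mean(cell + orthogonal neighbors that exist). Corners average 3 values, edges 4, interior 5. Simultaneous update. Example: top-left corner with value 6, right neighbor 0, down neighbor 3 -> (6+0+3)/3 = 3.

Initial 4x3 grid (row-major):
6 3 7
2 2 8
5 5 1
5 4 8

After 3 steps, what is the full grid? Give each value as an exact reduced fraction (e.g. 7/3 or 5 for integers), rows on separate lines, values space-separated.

After step 1:
  11/3 9/2 6
  15/4 4 9/2
  17/4 17/5 11/2
  14/3 11/2 13/3
After step 2:
  143/36 109/24 5
  47/12 403/100 5
  241/60 453/100 133/30
  173/36 179/40 46/9
After step 3:
  895/216 31579/7200 349/72
  7171/1800 13211/3000 5539/1200
  7771/1800 4297/1000 17167/3600
  4787/1080 11353/2400 5047/1080

Answer: 895/216 31579/7200 349/72
7171/1800 13211/3000 5539/1200
7771/1800 4297/1000 17167/3600
4787/1080 11353/2400 5047/1080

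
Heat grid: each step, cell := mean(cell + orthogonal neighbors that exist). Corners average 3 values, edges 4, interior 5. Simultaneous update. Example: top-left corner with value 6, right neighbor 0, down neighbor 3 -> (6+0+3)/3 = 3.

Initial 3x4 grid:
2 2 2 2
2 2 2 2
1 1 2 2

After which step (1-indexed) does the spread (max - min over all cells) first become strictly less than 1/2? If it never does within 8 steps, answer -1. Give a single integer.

Answer: 2

Derivation:
Step 1: max=2, min=4/3, spread=2/3
Step 2: max=2, min=55/36, spread=17/36
  -> spread < 1/2 first at step 2
Step 3: max=2, min=218/135, spread=52/135
Step 4: max=3553/1800, min=217951/129600, spread=7573/25920
Step 5: max=52783/27000, min=13382999/7776000, spread=363701/1555200
Step 6: max=1392587/720000, min=817266001/466560000, spread=681043/3732480
Step 7: max=372917911/194400000, min=49617862859/27993600000, spread=163292653/1119744000
Step 8: max=11106860837/5832000000, min=3004404115681/1679616000000, spread=1554974443/13436928000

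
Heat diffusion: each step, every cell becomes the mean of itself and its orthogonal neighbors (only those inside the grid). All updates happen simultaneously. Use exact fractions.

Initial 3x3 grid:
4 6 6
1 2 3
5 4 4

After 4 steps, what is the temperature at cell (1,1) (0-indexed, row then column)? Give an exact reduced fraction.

Step 1: cell (1,1) = 16/5
Step 2: cell (1,1) = 91/25
Step 3: cell (1,1) = 5527/1500
Step 4: cell (1,1) = 335369/90000
Full grid after step 4:
  241447/64800 1673399/432000 173173/43200
  7139/2000 335369/90000 3336673/864000
  451069/129600 114599/32000 241447/64800

Answer: 335369/90000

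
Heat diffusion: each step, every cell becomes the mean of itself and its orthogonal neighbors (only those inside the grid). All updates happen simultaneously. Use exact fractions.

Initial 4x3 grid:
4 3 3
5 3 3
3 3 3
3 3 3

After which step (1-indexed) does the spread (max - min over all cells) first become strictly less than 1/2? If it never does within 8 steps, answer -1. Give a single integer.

Step 1: max=4, min=3, spread=1
Step 2: max=11/3, min=3, spread=2/3
Step 3: max=1289/360, min=3, spread=209/360
Step 4: max=150071/43200, min=2747/900, spread=3643/8640
  -> spread < 1/2 first at step 4
Step 5: max=8873419/2592000, min=332551/108000, spread=178439/518400
Step 6: max=525128981/155520000, min=2241841/720000, spread=1635653/6220800
Step 7: max=31238176279/9331200000, min=609755023/194400000, spread=78797407/373248000
Step 8: max=1860720951461/559872000000, min=18416376941/5832000000, spread=741990121/4478976000

Answer: 4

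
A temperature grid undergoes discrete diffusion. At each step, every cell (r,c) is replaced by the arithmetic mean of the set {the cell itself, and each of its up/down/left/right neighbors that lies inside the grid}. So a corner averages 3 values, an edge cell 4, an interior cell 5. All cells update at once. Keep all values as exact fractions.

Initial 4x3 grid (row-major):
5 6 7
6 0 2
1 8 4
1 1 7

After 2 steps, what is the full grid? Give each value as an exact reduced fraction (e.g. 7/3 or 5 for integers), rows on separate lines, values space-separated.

Answer: 79/18 587/120 17/4
64/15 359/100 179/40
27/10 207/50 153/40
37/12 241/80 9/2

Derivation:
After step 1:
  17/3 9/2 5
  3 22/5 13/4
  4 14/5 21/4
  1 17/4 4
After step 2:
  79/18 587/120 17/4
  64/15 359/100 179/40
  27/10 207/50 153/40
  37/12 241/80 9/2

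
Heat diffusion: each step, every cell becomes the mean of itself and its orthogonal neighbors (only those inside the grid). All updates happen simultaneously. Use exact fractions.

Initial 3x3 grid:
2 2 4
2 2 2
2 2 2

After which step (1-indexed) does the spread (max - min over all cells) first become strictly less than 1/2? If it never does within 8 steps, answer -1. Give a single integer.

Step 1: max=8/3, min=2, spread=2/3
Step 2: max=23/9, min=2, spread=5/9
Step 3: max=257/108, min=2, spread=41/108
  -> spread < 1/2 first at step 3
Step 4: max=15091/6480, min=371/180, spread=347/1296
Step 5: max=884537/388800, min=3757/1800, spread=2921/15552
Step 6: max=52484539/23328000, min=457483/216000, spread=24611/186624
Step 7: max=3118082033/1399680000, min=10376741/4860000, spread=207329/2239488
Step 8: max=185991552451/83980800000, min=557201599/259200000, spread=1746635/26873856

Answer: 3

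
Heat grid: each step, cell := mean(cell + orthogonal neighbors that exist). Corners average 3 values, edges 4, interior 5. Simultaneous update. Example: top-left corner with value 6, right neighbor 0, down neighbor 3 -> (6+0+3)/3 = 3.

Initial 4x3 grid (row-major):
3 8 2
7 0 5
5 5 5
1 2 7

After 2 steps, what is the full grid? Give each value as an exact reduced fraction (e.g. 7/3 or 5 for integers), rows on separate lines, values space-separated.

After step 1:
  6 13/4 5
  15/4 5 3
  9/2 17/5 11/2
  8/3 15/4 14/3
After step 2:
  13/3 77/16 15/4
  77/16 92/25 37/8
  859/240 443/100 497/120
  131/36 869/240 167/36

Answer: 13/3 77/16 15/4
77/16 92/25 37/8
859/240 443/100 497/120
131/36 869/240 167/36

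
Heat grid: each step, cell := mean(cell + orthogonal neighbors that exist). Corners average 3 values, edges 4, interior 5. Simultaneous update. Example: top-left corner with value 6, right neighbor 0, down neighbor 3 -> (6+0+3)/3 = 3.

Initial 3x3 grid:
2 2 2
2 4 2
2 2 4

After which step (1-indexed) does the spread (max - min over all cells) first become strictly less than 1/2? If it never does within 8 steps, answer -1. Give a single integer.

Step 1: max=3, min=2, spread=1
Step 2: max=26/9, min=89/40, spread=239/360
Step 3: max=9527/3600, min=407/180, spread=1387/3600
  -> spread < 1/2 first at step 3
Step 4: max=42841/16200, min=25669/10800, spread=347/1296
Step 5: max=2498477/972000, min=1543943/648000, spread=2921/15552
Step 6: max=149066269/58320000, min=94250221/38880000, spread=24611/186624
Step 7: max=8850087593/3499200000, min=5684090687/2332800000, spread=207329/2239488
Step 8: max=528748475521/209952000000, min=343401926389/139968000000, spread=1746635/26873856

Answer: 3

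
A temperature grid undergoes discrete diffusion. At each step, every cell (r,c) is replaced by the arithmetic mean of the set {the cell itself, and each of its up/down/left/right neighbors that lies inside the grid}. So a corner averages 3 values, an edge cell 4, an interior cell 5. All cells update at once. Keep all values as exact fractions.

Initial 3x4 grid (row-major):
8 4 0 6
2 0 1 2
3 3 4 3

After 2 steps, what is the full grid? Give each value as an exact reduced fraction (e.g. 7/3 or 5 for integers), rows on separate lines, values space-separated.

After step 1:
  14/3 3 11/4 8/3
  13/4 2 7/5 3
  8/3 5/2 11/4 3
After step 2:
  131/36 149/48 589/240 101/36
  151/48 243/100 119/50 151/60
  101/36 119/48 193/80 35/12

Answer: 131/36 149/48 589/240 101/36
151/48 243/100 119/50 151/60
101/36 119/48 193/80 35/12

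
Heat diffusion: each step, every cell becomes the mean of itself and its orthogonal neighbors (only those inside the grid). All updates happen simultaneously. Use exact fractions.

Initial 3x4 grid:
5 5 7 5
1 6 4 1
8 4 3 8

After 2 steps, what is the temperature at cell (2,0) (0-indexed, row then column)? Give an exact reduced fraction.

Step 1: cell (2,0) = 13/3
Step 2: cell (2,0) = 175/36
Full grid after step 2:
  173/36 14/3 293/60 169/36
  17/4 121/25 227/50 511/120
  175/36 55/12 91/20 53/12

Answer: 175/36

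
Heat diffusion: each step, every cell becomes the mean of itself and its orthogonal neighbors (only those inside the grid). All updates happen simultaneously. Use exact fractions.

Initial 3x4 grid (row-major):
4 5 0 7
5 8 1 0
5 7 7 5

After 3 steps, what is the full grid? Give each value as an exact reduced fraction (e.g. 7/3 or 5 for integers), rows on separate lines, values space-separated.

After step 1:
  14/3 17/4 13/4 7/3
  11/2 26/5 16/5 13/4
  17/3 27/4 5 4
After step 2:
  173/36 521/120 391/120 53/18
  631/120 249/50 199/50 767/240
  215/36 1357/240 379/80 49/12
After step 3:
  2593/540 15647/3600 817/225 6767/2160
  37829/7200 29057/6000 12091/3000 51133/14400
  12157/2160 38419/7200 3691/800 721/180

Answer: 2593/540 15647/3600 817/225 6767/2160
37829/7200 29057/6000 12091/3000 51133/14400
12157/2160 38419/7200 3691/800 721/180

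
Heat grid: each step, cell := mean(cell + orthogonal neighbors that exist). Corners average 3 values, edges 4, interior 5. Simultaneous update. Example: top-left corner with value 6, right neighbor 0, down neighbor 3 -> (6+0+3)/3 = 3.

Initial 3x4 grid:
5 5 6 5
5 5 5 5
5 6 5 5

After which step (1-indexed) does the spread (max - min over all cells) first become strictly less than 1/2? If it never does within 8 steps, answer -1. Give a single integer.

Step 1: max=16/3, min=5, spread=1/3
  -> spread < 1/2 first at step 1
Step 2: max=631/120, min=61/12, spread=7/40
Step 3: max=18727/3600, min=1847/360, spread=257/3600
Step 4: max=280217/54000, min=6181/1200, spread=259/6750
Step 5: max=8392739/1620000, min=52274/10125, spread=3211/180000
Step 6: max=62904197/12150000, min=50235881/9720000, spread=437383/48600000
Step 7: max=15091839067/2916000000, min=1005277043/194400000, spread=6341711/1458000000
Step 8: max=452683425439/87480000000, min=180997905211/34992000000, spread=125774941/58320000000

Answer: 1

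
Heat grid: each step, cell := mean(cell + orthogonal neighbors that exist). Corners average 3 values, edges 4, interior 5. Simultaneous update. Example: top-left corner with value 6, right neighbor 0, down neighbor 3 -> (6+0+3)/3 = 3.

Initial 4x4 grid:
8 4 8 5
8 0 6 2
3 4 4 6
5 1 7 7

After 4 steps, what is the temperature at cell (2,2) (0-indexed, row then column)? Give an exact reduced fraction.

Answer: 82537/18000

Derivation:
Step 1: cell (2,2) = 27/5
Step 2: cell (2,2) = 213/50
Step 3: cell (2,2) = 14441/3000
Step 4: cell (2,2) = 82537/18000
Full grid after step 4:
  162149/32400 1093963/216000 352193/72000 108181/21600
  1033843/216000 82759/18000 19417/4000 174559/36000
  100907/24000 267097/60000 82537/18000 542429/108000
  89819/21600 4193/1000 16117/3375 160859/32400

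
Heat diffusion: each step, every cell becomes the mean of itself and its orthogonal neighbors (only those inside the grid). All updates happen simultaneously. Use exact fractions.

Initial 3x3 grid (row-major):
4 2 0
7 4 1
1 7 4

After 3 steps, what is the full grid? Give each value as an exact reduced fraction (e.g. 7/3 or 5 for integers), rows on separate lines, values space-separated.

Answer: 3961/1080 21467/7200 623/240
7073/1800 21533/6000 13903/4800
781/180 193/50 2539/720

Derivation:
After step 1:
  13/3 5/2 1
  4 21/5 9/4
  5 4 4
After step 2:
  65/18 361/120 23/12
  263/60 339/100 229/80
  13/3 43/10 41/12
After step 3:
  3961/1080 21467/7200 623/240
  7073/1800 21533/6000 13903/4800
  781/180 193/50 2539/720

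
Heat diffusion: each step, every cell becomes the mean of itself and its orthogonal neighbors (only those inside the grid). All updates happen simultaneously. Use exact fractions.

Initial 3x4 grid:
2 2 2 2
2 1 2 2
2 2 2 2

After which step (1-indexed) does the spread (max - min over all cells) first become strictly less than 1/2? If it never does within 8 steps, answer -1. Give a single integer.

Answer: 1

Derivation:
Step 1: max=2, min=7/4, spread=1/4
  -> spread < 1/2 first at step 1
Step 2: max=2, min=177/100, spread=23/100
Step 3: max=787/400, min=8789/4800, spread=131/960
Step 4: max=14009/7200, min=79849/43200, spread=841/8640
Step 5: max=2786627/1440000, min=32017949/17280000, spread=56863/691200
Step 6: max=24930457/12960000, min=289505659/155520000, spread=386393/6220800
Step 7: max=9947641187/5184000000, min=116022276869/62208000000, spread=26795339/497664000
Step 8: max=594993850333/311040000000, min=6981144285871/3732480000000, spread=254051069/5971968000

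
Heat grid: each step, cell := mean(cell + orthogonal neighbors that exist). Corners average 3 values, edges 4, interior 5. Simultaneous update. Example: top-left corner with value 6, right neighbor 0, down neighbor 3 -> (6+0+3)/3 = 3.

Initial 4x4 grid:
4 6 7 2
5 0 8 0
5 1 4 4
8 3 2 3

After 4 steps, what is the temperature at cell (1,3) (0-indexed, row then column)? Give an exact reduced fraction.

Answer: 259049/72000

Derivation:
Step 1: cell (1,3) = 7/2
Step 2: cell (1,3) = 261/80
Step 3: cell (1,3) = 8867/2400
Step 4: cell (1,3) = 259049/72000
Full grid after step 4:
  30491/7200 51193/12000 144427/36000 85277/21600
  301853/72000 236603/60000 232079/60000 259049/72000
  171883/43200 692879/180000 69139/20000 244009/72000
  259469/64800 797/216 10321/3000 69019/21600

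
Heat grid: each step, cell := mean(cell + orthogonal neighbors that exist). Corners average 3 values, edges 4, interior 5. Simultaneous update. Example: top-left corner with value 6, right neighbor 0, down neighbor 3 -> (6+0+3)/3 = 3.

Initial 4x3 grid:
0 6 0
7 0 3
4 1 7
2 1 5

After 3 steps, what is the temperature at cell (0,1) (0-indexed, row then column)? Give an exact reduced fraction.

Answer: 3889/1440

Derivation:
Step 1: cell (0,1) = 3/2
Step 2: cell (0,1) = 367/120
Step 3: cell (0,1) = 3889/1440
Full grid after step 3:
  6779/2160 3889/1440 517/180
  4213/1440 743/240 43/15
  4369/1440 221/75 2387/720
  3013/1080 8821/2880 7031/2160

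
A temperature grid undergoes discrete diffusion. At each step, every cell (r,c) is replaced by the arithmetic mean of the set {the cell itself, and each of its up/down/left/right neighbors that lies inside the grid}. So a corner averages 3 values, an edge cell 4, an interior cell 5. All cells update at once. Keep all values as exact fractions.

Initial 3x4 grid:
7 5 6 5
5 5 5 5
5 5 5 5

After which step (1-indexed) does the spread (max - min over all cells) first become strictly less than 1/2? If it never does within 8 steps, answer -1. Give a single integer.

Step 1: max=23/4, min=5, spread=3/4
Step 2: max=203/36, min=5, spread=23/36
Step 3: max=1177/216, min=1007/200, spread=559/1350
  -> spread < 1/2 first at step 3
Step 4: max=350527/64800, min=27361/5400, spread=4439/12960
Step 5: max=20792333/3888000, min=551443/108000, spread=188077/777600
Step 6: max=1241445727/233280000, min=12448237/2430000, spread=1856599/9331200
Step 7: max=74108696693/13996800000, min=3000429757/583200000, spread=83935301/559872000
Step 8: max=4433159654287/839808000000, min=60166869221/11664000000, spread=809160563/6718464000

Answer: 3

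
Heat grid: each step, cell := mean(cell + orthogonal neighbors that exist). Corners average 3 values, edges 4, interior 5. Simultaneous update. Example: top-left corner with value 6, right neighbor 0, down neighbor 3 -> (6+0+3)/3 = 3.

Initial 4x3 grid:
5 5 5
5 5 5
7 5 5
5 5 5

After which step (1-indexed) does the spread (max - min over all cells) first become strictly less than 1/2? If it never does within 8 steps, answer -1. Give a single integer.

Answer: 3

Derivation:
Step 1: max=17/3, min=5, spread=2/3
Step 2: max=331/60, min=5, spread=31/60
Step 3: max=2911/540, min=5, spread=211/540
  -> spread < 1/2 first at step 3
Step 4: max=286897/54000, min=4547/900, spread=14077/54000
Step 5: max=2570407/486000, min=273683/54000, spread=5363/24300
Step 6: max=76640809/14580000, min=152869/30000, spread=93859/583200
Step 7: max=4584274481/874800000, min=248336467/48600000, spread=4568723/34992000
Step 8: max=274220435629/52488000000, min=7471618889/1458000000, spread=8387449/83980800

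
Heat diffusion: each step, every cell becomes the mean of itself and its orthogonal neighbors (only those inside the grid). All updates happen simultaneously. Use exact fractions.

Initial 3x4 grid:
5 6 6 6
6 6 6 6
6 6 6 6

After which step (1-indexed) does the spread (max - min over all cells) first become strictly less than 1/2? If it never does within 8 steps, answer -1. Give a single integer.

Step 1: max=6, min=17/3, spread=1/3
  -> spread < 1/2 first at step 1
Step 2: max=6, min=103/18, spread=5/18
Step 3: max=6, min=1255/216, spread=41/216
Step 4: max=6, min=151303/25920, spread=4217/25920
Step 5: max=43121/7200, min=9122051/1555200, spread=38417/311040
Step 6: max=861403/144000, min=548671789/93312000, spread=1903471/18662400
Step 7: max=25804241/4320000, min=32991330911/5598720000, spread=18038617/223948800
Step 8: max=2319873241/388800000, min=1982271017149/335923200000, spread=883978523/13436928000

Answer: 1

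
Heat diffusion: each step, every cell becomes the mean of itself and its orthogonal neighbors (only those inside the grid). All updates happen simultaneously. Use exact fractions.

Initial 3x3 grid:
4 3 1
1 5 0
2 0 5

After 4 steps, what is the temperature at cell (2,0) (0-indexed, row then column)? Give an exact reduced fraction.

Answer: 8411/3600

Derivation:
Step 1: cell (2,0) = 1
Step 2: cell (2,0) = 7/3
Step 3: cell (2,0) = 379/180
Step 4: cell (2,0) = 8411/3600
Full grid after step 4:
  328571/129600 679469/288000 77749/32400
  501133/216000 27187/11250 636719/288000
  8411/3600 235379/108000 294821/129600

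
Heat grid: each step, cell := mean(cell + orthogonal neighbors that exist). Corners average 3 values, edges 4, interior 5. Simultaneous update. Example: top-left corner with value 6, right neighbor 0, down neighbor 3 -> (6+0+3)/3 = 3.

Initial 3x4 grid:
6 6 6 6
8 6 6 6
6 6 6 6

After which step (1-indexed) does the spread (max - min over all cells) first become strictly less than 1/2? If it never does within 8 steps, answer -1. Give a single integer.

Answer: 3

Derivation:
Step 1: max=20/3, min=6, spread=2/3
Step 2: max=787/120, min=6, spread=67/120
Step 3: max=6917/1080, min=6, spread=437/1080
  -> spread < 1/2 first at step 3
Step 4: max=2749531/432000, min=3009/500, spread=29951/86400
Step 5: max=24543821/3888000, min=20408/3375, spread=206761/777600
Step 6: max=9787395571/1555200000, min=16365671/2700000, spread=14430763/62208000
Step 7: max=584979741689/93312000000, min=1313652727/216000000, spread=139854109/746496000
Step 8: max=35014791890251/5598720000000, min=118491228977/19440000000, spread=7114543559/44789760000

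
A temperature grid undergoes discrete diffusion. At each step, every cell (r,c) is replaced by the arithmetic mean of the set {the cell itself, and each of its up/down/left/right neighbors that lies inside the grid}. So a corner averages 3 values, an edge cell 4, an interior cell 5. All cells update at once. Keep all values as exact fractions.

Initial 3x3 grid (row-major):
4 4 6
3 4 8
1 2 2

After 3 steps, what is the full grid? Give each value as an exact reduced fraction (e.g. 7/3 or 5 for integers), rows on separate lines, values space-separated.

After step 1:
  11/3 9/2 6
  3 21/5 5
  2 9/4 4
After step 2:
  67/18 551/120 31/6
  193/60 379/100 24/5
  29/12 249/80 15/4
After step 3:
  4151/1080 31087/7200 1747/360
  11831/3600 23413/6000 1313/300
  2099/720 15683/4800 311/80

Answer: 4151/1080 31087/7200 1747/360
11831/3600 23413/6000 1313/300
2099/720 15683/4800 311/80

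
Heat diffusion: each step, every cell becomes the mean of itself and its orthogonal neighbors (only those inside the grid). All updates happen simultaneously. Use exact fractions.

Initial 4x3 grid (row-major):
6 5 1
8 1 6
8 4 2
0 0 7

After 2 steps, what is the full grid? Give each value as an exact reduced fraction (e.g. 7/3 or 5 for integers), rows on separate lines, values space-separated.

Answer: 46/9 1103/240 13/4
1313/240 193/50 321/80
197/48 203/50 53/16
125/36 137/48 7/2

Derivation:
After step 1:
  19/3 13/4 4
  23/4 24/5 5/2
  5 3 19/4
  8/3 11/4 3
After step 2:
  46/9 1103/240 13/4
  1313/240 193/50 321/80
  197/48 203/50 53/16
  125/36 137/48 7/2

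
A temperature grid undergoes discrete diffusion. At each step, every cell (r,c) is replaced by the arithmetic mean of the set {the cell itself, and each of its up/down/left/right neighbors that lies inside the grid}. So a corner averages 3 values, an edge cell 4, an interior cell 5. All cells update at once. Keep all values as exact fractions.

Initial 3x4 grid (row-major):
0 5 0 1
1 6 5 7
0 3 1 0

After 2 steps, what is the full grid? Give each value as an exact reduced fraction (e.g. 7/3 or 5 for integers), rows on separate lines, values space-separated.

After step 1:
  2 11/4 11/4 8/3
  7/4 4 19/5 13/4
  4/3 5/2 9/4 8/3
After step 2:
  13/6 23/8 359/120 26/9
  109/48 74/25 321/100 743/240
  67/36 121/48 673/240 49/18

Answer: 13/6 23/8 359/120 26/9
109/48 74/25 321/100 743/240
67/36 121/48 673/240 49/18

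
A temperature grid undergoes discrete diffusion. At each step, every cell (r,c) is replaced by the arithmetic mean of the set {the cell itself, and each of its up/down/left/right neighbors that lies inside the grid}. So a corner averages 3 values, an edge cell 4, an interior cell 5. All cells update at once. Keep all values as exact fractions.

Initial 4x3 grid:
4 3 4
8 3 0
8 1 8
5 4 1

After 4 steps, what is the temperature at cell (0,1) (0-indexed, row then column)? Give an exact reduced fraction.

Step 1: cell (0,1) = 7/2
Step 2: cell (0,1) = 83/24
Step 3: cell (0,1) = 28013/7200
Step 4: cell (0,1) = 1643887/432000
Full grid after step 4:
  11717/2700 1643887/432000 57227/16200
  105499/24000 731393/180000 751991/216000
  1002271/216000 483737/120000 812771/216000
  580991/129600 1218023/288000 483991/129600

Answer: 1643887/432000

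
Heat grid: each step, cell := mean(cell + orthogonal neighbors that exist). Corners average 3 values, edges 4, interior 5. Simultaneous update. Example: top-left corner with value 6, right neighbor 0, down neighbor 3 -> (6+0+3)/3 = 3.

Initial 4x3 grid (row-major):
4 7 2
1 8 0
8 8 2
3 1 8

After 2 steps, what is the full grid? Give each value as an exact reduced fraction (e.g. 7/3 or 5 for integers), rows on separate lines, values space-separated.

After step 1:
  4 21/4 3
  21/4 24/5 3
  5 27/5 9/2
  4 5 11/3
After step 2:
  29/6 341/80 15/4
  381/80 237/50 153/40
  393/80 247/50 497/120
  14/3 271/60 79/18

Answer: 29/6 341/80 15/4
381/80 237/50 153/40
393/80 247/50 497/120
14/3 271/60 79/18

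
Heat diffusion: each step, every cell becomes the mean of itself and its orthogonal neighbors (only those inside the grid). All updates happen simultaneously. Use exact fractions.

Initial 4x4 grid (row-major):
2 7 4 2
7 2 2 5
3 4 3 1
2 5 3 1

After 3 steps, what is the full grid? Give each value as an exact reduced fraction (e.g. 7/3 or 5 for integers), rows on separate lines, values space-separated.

After step 1:
  16/3 15/4 15/4 11/3
  7/2 22/5 16/5 5/2
  4 17/5 13/5 5/2
  10/3 7/2 3 5/3
After step 2:
  151/36 517/120 431/120 119/36
  517/120 73/20 329/100 89/30
  427/120 179/50 147/50 139/60
  65/18 397/120 323/120 43/18
After step 3:
  1153/270 1417/360 6523/1800 3551/1080
  707/180 5741/1500 9863/3000 10691/3600
  847/225 5111/1500 8891/3000 9551/3600
  943/270 742/225 2549/900 2663/1080

Answer: 1153/270 1417/360 6523/1800 3551/1080
707/180 5741/1500 9863/3000 10691/3600
847/225 5111/1500 8891/3000 9551/3600
943/270 742/225 2549/900 2663/1080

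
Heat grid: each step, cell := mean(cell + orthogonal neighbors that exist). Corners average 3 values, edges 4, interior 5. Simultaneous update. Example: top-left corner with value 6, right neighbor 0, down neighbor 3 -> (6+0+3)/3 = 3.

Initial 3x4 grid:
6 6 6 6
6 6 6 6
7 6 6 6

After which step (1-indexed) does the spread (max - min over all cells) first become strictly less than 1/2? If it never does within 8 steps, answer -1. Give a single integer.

Step 1: max=19/3, min=6, spread=1/3
  -> spread < 1/2 first at step 1
Step 2: max=113/18, min=6, spread=5/18
Step 3: max=1337/216, min=6, spread=41/216
Step 4: max=159737/25920, min=6, spread=4217/25920
Step 5: max=9540349/1555200, min=43279/7200, spread=38417/311040
Step 6: max=571072211/93312000, min=866597/144000, spread=1903471/18662400
Step 7: max=34193309089/5598720000, min=26035759/4320000, spread=18038617/223948800
Step 8: max=2048807382851/335923200000, min=2345726759/388800000, spread=883978523/13436928000

Answer: 1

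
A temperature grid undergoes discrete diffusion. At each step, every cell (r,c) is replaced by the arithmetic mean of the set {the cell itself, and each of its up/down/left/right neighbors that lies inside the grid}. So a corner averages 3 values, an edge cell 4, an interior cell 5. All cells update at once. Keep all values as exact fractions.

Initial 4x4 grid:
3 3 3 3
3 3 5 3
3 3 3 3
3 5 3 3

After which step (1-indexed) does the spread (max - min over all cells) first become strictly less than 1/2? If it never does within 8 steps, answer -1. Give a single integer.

Answer: 3

Derivation:
Step 1: max=11/3, min=3, spread=2/3
Step 2: max=211/60, min=3, spread=31/60
Step 3: max=3059/900, min=373/120, spread=523/1800
  -> spread < 1/2 first at step 3
Step 4: max=90947/27000, min=3773/1200, spread=12109/54000
Step 5: max=2709311/810000, min=344117/108000, spread=256867/1620000
Step 6: max=161741311/48600000, min=10391431/3240000, spread=2934923/24300000
Step 7: max=2419196969/729000000, min=104518231/32400000, spread=135073543/1458000000
Step 8: max=144783074629/43740000000, min=9440102879/2916000000, spread=795382861/10935000000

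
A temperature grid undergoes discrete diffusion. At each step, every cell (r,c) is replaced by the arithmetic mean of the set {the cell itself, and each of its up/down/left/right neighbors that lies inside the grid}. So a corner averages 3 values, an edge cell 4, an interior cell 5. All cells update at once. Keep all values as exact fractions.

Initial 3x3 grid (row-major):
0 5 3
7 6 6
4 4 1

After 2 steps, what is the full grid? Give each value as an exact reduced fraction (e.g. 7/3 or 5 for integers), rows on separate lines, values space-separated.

Answer: 47/12 533/120 73/18
377/80 211/50 269/60
13/3 1081/240 137/36

Derivation:
After step 1:
  4 7/2 14/3
  17/4 28/5 4
  5 15/4 11/3
After step 2:
  47/12 533/120 73/18
  377/80 211/50 269/60
  13/3 1081/240 137/36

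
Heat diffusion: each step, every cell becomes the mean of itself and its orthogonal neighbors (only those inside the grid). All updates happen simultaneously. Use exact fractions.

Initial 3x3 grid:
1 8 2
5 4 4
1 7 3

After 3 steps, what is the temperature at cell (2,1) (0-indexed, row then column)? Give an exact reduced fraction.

Answer: 6363/1600

Derivation:
Step 1: cell (2,1) = 15/4
Step 2: cell (2,1) = 367/80
Step 3: cell (2,1) = 6363/1600
Full grid after step 3:
  4583/1080 57967/14400 2359/540
  18589/4800 13177/3000 58117/14400
  4513/1080 6363/1600 586/135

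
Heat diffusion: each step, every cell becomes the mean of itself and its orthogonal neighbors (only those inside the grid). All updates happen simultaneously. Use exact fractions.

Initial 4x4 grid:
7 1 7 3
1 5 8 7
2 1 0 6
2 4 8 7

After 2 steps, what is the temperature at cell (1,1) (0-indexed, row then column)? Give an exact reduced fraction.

Step 1: cell (1,1) = 16/5
Step 2: cell (1,1) = 79/20
Full grid after step 2:
  47/12 319/80 1249/240 197/36
  229/80 79/20 479/100 331/60
  619/240 309/100 443/100 113/20
  95/36 407/120 201/40 67/12

Answer: 79/20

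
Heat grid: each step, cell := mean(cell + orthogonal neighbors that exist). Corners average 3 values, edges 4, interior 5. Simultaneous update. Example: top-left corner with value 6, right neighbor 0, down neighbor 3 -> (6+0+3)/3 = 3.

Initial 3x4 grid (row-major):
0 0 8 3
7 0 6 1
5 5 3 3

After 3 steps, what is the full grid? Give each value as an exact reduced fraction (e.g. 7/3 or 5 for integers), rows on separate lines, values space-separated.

Answer: 6581/2160 21677/7200 8479/2400 1271/360
3947/1200 7107/2000 5099/1500 51109/14400
4253/1080 13151/3600 3289/900 7151/2160

Derivation:
After step 1:
  7/3 2 17/4 4
  3 18/5 18/5 13/4
  17/3 13/4 17/4 7/3
After step 2:
  22/9 731/240 277/80 23/6
  73/20 309/100 379/100 791/240
  143/36 503/120 403/120 59/18
After step 3:
  6581/2160 21677/7200 8479/2400 1271/360
  3947/1200 7107/2000 5099/1500 51109/14400
  4253/1080 13151/3600 3289/900 7151/2160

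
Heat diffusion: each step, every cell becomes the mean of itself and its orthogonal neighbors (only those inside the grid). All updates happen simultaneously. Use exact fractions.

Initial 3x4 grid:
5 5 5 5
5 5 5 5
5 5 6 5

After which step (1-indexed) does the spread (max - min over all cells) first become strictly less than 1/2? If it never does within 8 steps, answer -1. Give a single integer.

Step 1: max=16/3, min=5, spread=1/3
  -> spread < 1/2 first at step 1
Step 2: max=631/120, min=5, spread=31/120
Step 3: max=5611/1080, min=5, spread=211/1080
Step 4: max=556897/108000, min=9047/1800, spread=14077/108000
Step 5: max=5000407/972000, min=543683/108000, spread=5363/48600
Step 6: max=149540809/29160000, min=302869/60000, spread=93859/1166400
Step 7: max=8958274481/1749600000, min=491336467/97200000, spread=4568723/69984000
Step 8: max=536660435629/104976000000, min=14761618889/2916000000, spread=8387449/167961600

Answer: 1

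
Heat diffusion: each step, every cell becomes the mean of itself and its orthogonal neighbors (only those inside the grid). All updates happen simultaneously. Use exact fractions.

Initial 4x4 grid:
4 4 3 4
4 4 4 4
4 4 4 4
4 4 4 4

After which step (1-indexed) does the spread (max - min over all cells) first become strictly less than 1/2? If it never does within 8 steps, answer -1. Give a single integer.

Answer: 1

Derivation:
Step 1: max=4, min=11/3, spread=1/3
  -> spread < 1/2 first at step 1
Step 2: max=4, min=449/120, spread=31/120
Step 3: max=4, min=4109/1080, spread=211/1080
Step 4: max=4, min=415157/108000, spread=16843/108000
Step 5: max=35921/9000, min=3749357/972000, spread=130111/972000
Step 6: max=2152841/540000, min=112997633/29160000, spread=3255781/29160000
Step 7: max=2148893/540000, min=3398846309/874800000, spread=82360351/874800000
Step 8: max=386293559/97200000, min=102224683109/26244000000, spread=2074577821/26244000000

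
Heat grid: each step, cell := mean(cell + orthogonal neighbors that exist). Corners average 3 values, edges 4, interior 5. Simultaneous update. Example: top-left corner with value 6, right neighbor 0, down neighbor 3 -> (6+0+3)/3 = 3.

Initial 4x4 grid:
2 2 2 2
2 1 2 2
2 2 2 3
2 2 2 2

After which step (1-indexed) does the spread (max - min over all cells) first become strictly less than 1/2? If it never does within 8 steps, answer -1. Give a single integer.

Answer: 2

Derivation:
Step 1: max=7/3, min=7/4, spread=7/12
Step 2: max=271/120, min=89/50, spread=287/600
  -> spread < 1/2 first at step 2
Step 3: max=2371/1080, min=4433/2400, spread=7523/21600
Step 4: max=69139/32400, min=20029/10800, spread=2263/8100
Step 5: max=2057317/972000, min=24367/12960, spread=7181/30375
Step 6: max=60869137/29160000, min=3670907/1944000, spread=1451383/7290000
Step 7: max=1812945871/874800000, min=555483433/291600000, spread=36623893/218700000
Step 8: max=53960146369/26244000000, min=16755117319/8748000000, spread=923698603/6561000000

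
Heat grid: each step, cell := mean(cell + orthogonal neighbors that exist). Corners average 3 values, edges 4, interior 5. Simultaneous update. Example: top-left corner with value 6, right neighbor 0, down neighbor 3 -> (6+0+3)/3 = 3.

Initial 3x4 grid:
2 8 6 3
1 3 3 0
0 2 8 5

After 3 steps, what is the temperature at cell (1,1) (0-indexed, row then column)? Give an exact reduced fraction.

Answer: 5083/1500

Derivation:
Step 1: cell (1,1) = 17/5
Step 2: cell (1,1) = 169/50
Step 3: cell (1,1) = 5083/1500
Full grid after step 3:
  7129/2160 27139/7200 3181/800 271/72
  19789/7200 5083/1500 22847/6000 53623/14400
  1763/720 2471/800 26729/7200 821/216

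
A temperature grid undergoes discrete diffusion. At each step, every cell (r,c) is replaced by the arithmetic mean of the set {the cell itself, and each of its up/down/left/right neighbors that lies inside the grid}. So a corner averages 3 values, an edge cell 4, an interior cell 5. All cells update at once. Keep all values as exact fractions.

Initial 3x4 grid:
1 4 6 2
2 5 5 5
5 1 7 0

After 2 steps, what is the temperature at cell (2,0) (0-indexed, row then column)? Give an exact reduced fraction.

Answer: 125/36

Derivation:
Step 1: cell (2,0) = 8/3
Step 2: cell (2,0) = 125/36
Full grid after step 2:
  115/36 839/240 1091/240 139/36
  233/80 83/20 39/10 127/30
  125/36 829/240 347/80 41/12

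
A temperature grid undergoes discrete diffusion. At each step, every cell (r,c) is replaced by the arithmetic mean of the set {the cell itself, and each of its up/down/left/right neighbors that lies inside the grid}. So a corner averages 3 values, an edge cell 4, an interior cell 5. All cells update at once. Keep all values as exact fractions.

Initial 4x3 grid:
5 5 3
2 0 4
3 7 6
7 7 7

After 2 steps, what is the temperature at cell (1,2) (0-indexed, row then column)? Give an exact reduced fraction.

Answer: 337/80

Derivation:
Step 1: cell (1,2) = 13/4
Step 2: cell (1,2) = 337/80
Full grid after step 2:
  13/4 297/80 7/2
  297/80 86/25 337/80
  1051/240 519/100 1231/240
  209/36 359/60 59/9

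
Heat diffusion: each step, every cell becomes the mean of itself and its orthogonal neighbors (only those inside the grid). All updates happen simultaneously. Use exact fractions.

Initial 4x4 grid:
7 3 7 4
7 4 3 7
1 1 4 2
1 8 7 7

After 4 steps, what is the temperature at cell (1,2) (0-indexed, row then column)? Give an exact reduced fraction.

Answer: 44673/10000

Derivation:
Step 1: cell (1,2) = 5
Step 2: cell (1,2) = 81/20
Step 3: cell (1,2) = 4663/1000
Step 4: cell (1,2) = 44673/10000
Full grid after step 4:
  299917/64800 495749/108000 172307/36000 3401/720
  907093/216000 796987/180000 44673/10000 86021/18000
  856013/216000 91051/22500 825119/180000 253409/54000
  61739/16200 908423/216000 983231/216000 63973/12960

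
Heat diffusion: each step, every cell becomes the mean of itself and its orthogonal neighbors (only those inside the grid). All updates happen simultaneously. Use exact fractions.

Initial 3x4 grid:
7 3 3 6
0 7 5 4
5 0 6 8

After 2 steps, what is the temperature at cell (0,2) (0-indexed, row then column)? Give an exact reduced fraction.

Step 1: cell (0,2) = 17/4
Step 2: cell (0,2) = 223/48
Full grid after step 2:
  157/36 187/48 223/48 43/9
  51/16 89/20 91/20 253/48
  131/36 167/48 81/16 11/2

Answer: 223/48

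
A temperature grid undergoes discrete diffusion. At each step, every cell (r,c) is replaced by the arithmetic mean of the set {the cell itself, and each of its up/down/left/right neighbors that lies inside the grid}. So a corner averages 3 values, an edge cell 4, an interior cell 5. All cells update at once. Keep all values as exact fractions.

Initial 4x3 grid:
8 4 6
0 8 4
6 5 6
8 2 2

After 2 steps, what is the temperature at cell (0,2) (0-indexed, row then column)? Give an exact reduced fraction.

Answer: 103/18

Derivation:
Step 1: cell (0,2) = 14/3
Step 2: cell (0,2) = 103/18
Full grid after step 2:
  16/3 581/120 103/18
  369/80 138/25 1147/240
  1259/240 457/100 1139/240
  43/9 1099/240 71/18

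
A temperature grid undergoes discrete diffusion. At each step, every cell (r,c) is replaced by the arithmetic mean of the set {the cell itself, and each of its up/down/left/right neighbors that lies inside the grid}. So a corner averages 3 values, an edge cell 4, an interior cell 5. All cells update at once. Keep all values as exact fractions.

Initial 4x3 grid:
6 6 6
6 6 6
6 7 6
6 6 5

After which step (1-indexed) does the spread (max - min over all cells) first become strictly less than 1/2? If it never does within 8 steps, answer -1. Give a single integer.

Answer: 2

Derivation:
Step 1: max=25/4, min=17/3, spread=7/12
Step 2: max=613/100, min=53/9, spread=217/900
  -> spread < 1/2 first at step 2
Step 3: max=14663/2400, min=802/135, spread=3647/21600
Step 4: max=48649/8000, min=97021/16200, spread=59729/648000
Step 5: max=13104997/2160000, min=5835569/972000, spread=1233593/19440000
Step 6: max=32738027/5400000, min=175497623/29160000, spread=3219307/72900000
Step 7: max=4710204817/777600000, min=21081348989/3499200000, spread=1833163/55987200
Step 8: max=282469070003/46656000000, min=1266060414451/209952000000, spread=80806409/3359232000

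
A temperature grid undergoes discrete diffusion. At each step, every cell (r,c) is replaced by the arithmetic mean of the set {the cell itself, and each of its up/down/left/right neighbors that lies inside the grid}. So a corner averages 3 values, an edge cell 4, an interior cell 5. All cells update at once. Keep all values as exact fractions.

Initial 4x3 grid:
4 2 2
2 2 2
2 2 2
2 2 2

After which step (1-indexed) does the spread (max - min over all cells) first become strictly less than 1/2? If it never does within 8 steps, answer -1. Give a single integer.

Answer: 3

Derivation:
Step 1: max=8/3, min=2, spread=2/3
Step 2: max=23/9, min=2, spread=5/9
Step 3: max=257/108, min=2, spread=41/108
  -> spread < 1/2 first at step 3
Step 4: max=30137/12960, min=2, spread=4217/12960
Step 5: max=1764349/777600, min=7279/3600, spread=38417/155520
Step 6: max=104512211/46656000, min=146597/72000, spread=1903471/9331200
Step 7: max=6199709089/2799360000, min=4435759/2160000, spread=18038617/111974400
Step 8: max=369191382851/167961600000, min=401726759/194400000, spread=883978523/6718464000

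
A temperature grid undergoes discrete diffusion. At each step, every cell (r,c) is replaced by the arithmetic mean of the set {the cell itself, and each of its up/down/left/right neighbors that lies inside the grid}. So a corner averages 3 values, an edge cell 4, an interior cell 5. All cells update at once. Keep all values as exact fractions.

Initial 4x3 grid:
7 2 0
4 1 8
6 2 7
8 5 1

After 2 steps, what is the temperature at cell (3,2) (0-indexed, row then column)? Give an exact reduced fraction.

Step 1: cell (3,2) = 13/3
Step 2: cell (3,2) = 77/18
Full grid after step 2:
  34/9 407/120 59/18
  517/120 93/25 457/120
  601/120 211/50 511/120
  46/9 283/60 77/18

Answer: 77/18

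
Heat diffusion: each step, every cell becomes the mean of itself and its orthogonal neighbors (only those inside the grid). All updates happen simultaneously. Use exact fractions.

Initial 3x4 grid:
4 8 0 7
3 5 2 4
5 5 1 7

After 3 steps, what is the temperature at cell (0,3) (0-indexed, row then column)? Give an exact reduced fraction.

Step 1: cell (0,3) = 11/3
Step 2: cell (0,3) = 155/36
Step 3: cell (0,3) = 4217/1080
Full grid after step 3:
  3257/720 497/120 593/144 4217/1080
  12341/2880 2537/600 4523/1200 1469/360
  581/135 5689/1440 383/96 2773/720

Answer: 4217/1080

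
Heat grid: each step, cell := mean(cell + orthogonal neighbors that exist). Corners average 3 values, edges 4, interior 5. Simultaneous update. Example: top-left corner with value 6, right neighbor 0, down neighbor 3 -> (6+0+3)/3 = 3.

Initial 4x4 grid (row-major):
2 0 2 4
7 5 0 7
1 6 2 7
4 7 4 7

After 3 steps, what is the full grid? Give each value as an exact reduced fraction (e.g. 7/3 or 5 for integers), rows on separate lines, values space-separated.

After step 1:
  3 9/4 3/2 13/3
  15/4 18/5 16/5 9/2
  9/2 21/5 19/5 23/4
  4 21/4 5 6
After step 2:
  3 207/80 677/240 31/9
  297/80 17/5 83/25 1067/240
  329/80 427/100 439/100 401/80
  55/12 369/80 401/80 67/12
After step 3:
  31/10 1417/480 21911/7200 482/135
  569/160 1729/500 5513/1500 29201/7200
  10007/2400 4157/1000 4401/1000 11659/2400
  1597/360 11087/2400 11759/2400 1873/360

Answer: 31/10 1417/480 21911/7200 482/135
569/160 1729/500 5513/1500 29201/7200
10007/2400 4157/1000 4401/1000 11659/2400
1597/360 11087/2400 11759/2400 1873/360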